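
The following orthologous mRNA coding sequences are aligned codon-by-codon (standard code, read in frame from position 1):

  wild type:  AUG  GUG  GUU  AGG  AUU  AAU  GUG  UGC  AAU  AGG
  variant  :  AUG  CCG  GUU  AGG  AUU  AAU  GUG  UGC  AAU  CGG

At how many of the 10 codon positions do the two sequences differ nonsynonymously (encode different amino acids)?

1

Codon 1: AUG Met / AUG Met — identical.
Codon 2: GUG Val / CCG Pro — nonsynonymous.
Codon 3: GUU Val / GUU Val — identical.
Codon 4: AGG Arg / AGG Arg — identical.
Codon 5: AUU Ile / AUU Ile — identical.
Codon 6: AAU Asn / AAU Asn — identical.
Codon 7: GUG Val / GUG Val — identical.
Codon 8: UGC Cys / UGC Cys — identical.
Codon 9: AAU Asn / AAU Asn — identical.
Codon 10: AGG Arg / CGG Arg — synonymous.
Nonsynonymous differences: 1.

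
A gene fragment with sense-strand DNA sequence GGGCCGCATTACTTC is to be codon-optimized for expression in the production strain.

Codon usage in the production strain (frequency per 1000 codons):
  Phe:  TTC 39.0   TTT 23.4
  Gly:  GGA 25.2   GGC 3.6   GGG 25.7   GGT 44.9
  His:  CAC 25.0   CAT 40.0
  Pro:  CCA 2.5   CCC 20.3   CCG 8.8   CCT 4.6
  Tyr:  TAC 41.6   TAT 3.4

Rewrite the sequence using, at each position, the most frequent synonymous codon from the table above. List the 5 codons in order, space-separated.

Codon 1 (Gly): best is GGT at 44.9.
Codon 2 (Pro): best is CCC at 20.3.
Codon 3 (His): best is CAT at 40.0.
Codon 4 (Tyr): best is TAC at 41.6.
Codon 5 (Phe): best is TTC at 39.0.

GGT CCC CAT TAC TTC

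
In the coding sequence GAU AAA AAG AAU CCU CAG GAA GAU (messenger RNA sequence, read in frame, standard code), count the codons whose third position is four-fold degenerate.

Codon 1 GAU (Asp): third position 2-fold.
Codon 2 AAA (Lys): third position 2-fold.
Codon 3 AAG (Lys): third position 2-fold.
Codon 4 AAU (Asn): third position 2-fold.
Codon 5 CCU (Pro): third position 4-fold.
Codon 6 CAG (Gln): third position 2-fold.
Codon 7 GAA (Glu): third position 2-fold.
Codon 8 GAU (Asp): third position 2-fold.
Four-fold degenerate third positions: 1.

1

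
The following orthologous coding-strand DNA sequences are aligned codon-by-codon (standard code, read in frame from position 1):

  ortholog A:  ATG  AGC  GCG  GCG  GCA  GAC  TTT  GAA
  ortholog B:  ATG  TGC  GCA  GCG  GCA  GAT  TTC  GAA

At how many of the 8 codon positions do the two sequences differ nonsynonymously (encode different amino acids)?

Codon 1: ATG Met / ATG Met — identical.
Codon 2: AGC Ser / TGC Cys — nonsynonymous.
Codon 3: GCG Ala / GCA Ala — synonymous.
Codon 4: GCG Ala / GCG Ala — identical.
Codon 5: GCA Ala / GCA Ala — identical.
Codon 6: GAC Asp / GAT Asp — synonymous.
Codon 7: TTT Phe / TTC Phe — synonymous.
Codon 8: GAA Glu / GAA Glu — identical.
Nonsynonymous differences: 1.

1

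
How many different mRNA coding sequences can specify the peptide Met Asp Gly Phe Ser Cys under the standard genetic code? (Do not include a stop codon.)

192

Met: 1 codon.
Asp: 2 codons.
Gly: 4 codons.
Phe: 2 codons.
Ser: 6 codons.
Cys: 2 codons.
1 × 2 × 4 × 2 × 6 × 2 = 192.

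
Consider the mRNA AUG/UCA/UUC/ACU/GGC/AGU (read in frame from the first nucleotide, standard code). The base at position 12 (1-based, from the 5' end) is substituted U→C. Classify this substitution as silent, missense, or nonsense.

Position 12 falls in codon 4: ACU → Thr.
After the substitution the codon is ACC → Thr.
Both encode Thr, so the change is synonymous.

silent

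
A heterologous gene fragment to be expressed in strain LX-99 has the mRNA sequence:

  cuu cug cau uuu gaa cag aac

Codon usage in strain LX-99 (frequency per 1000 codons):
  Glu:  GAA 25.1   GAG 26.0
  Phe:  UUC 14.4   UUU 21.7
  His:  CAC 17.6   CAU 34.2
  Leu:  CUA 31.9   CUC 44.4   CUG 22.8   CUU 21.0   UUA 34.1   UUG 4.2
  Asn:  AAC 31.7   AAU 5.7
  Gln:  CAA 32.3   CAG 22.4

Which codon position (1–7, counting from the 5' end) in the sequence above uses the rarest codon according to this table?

1

Codon 1 CUU (Leu): 21.0 per 1000.
Codon 2 CUG (Leu): 22.8 per 1000.
Codon 3 CAU (His): 34.2 per 1000.
Codon 4 UUU (Phe): 21.7 per 1000.
Codon 5 GAA (Glu): 25.1 per 1000.
Codon 6 CAG (Gln): 22.4 per 1000.
Codon 7 AAC (Asn): 31.7 per 1000.
Lowest frequency is 21.0 at codon 1.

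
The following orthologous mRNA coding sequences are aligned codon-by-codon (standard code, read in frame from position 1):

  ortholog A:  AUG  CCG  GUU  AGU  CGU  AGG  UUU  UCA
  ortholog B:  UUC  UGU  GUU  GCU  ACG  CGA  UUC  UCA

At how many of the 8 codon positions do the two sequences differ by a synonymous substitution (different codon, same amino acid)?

2

Codon 1: AUG Met / UUC Phe — nonsynonymous.
Codon 2: CCG Pro / UGU Cys — nonsynonymous.
Codon 3: GUU Val / GUU Val — identical.
Codon 4: AGU Ser / GCU Ala — nonsynonymous.
Codon 5: CGU Arg / ACG Thr — nonsynonymous.
Codon 6: AGG Arg / CGA Arg — synonymous.
Codon 7: UUU Phe / UUC Phe — synonymous.
Codon 8: UCA Ser / UCA Ser — identical.
Synonymous differences: 2.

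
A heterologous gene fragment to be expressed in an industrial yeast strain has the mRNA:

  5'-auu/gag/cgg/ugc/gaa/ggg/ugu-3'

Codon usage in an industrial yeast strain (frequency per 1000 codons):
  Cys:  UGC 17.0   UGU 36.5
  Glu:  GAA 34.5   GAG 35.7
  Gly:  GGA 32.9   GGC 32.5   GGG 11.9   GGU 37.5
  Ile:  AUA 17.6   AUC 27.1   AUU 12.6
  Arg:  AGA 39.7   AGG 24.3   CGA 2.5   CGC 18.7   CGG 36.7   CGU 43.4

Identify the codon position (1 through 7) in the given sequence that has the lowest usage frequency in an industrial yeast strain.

6

Codon 1 AUU (Ile): 12.6 per 1000.
Codon 2 GAG (Glu): 35.7 per 1000.
Codon 3 CGG (Arg): 36.7 per 1000.
Codon 4 UGC (Cys): 17.0 per 1000.
Codon 5 GAA (Glu): 34.5 per 1000.
Codon 6 GGG (Gly): 11.9 per 1000.
Codon 7 UGU (Cys): 36.5 per 1000.
Lowest frequency is 11.9 at codon 6.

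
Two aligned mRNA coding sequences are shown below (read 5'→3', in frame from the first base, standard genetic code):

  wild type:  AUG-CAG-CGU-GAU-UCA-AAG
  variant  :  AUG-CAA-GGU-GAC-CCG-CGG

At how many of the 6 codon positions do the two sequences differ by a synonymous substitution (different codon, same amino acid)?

Codon 1: AUG Met / AUG Met — identical.
Codon 2: CAG Gln / CAA Gln — synonymous.
Codon 3: CGU Arg / GGU Gly — nonsynonymous.
Codon 4: GAU Asp / GAC Asp — synonymous.
Codon 5: UCA Ser / CCG Pro — nonsynonymous.
Codon 6: AAG Lys / CGG Arg — nonsynonymous.
Synonymous differences: 2.

2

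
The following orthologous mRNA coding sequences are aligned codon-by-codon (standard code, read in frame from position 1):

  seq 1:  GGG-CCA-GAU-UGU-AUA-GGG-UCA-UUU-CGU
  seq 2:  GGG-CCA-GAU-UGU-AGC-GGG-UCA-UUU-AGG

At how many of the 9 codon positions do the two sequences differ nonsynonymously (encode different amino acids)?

Codon 1: GGG Gly / GGG Gly — identical.
Codon 2: CCA Pro / CCA Pro — identical.
Codon 3: GAU Asp / GAU Asp — identical.
Codon 4: UGU Cys / UGU Cys — identical.
Codon 5: AUA Ile / AGC Ser — nonsynonymous.
Codon 6: GGG Gly / GGG Gly — identical.
Codon 7: UCA Ser / UCA Ser — identical.
Codon 8: UUU Phe / UUU Phe — identical.
Codon 9: CGU Arg / AGG Arg — synonymous.
Nonsynonymous differences: 1.

1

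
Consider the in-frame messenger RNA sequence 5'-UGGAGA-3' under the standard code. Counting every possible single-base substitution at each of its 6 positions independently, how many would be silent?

2

Codon 1 (UGG, Trp): 0 synonymous substitutions.
Codon 2 (AGA, Arg): 2 synonymous substitutions.
Total: 0 + 2 = 2.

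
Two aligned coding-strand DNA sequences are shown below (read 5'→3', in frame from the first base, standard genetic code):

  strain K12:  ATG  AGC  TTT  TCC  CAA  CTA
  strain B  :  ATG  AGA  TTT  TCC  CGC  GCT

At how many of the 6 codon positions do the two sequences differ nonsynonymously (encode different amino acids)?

Codon 1: ATG Met / ATG Met — identical.
Codon 2: AGC Ser / AGA Arg — nonsynonymous.
Codon 3: TTT Phe / TTT Phe — identical.
Codon 4: TCC Ser / TCC Ser — identical.
Codon 5: CAA Gln / CGC Arg — nonsynonymous.
Codon 6: CTA Leu / GCT Ala — nonsynonymous.
Nonsynonymous differences: 3.

3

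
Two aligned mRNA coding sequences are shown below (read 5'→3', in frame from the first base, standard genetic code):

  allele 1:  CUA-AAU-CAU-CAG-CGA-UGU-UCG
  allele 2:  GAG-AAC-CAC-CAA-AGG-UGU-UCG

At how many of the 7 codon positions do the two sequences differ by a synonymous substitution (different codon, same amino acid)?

Codon 1: CUA Leu / GAG Glu — nonsynonymous.
Codon 2: AAU Asn / AAC Asn — synonymous.
Codon 3: CAU His / CAC His — synonymous.
Codon 4: CAG Gln / CAA Gln — synonymous.
Codon 5: CGA Arg / AGG Arg — synonymous.
Codon 6: UGU Cys / UGU Cys — identical.
Codon 7: UCG Ser / UCG Ser — identical.
Synonymous differences: 4.

4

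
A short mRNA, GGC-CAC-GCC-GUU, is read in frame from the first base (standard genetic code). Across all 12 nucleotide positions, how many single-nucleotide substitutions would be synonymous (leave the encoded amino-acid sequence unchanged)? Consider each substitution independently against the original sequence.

10

Codon 1 (GGC, Gly): 3 synonymous substitutions.
Codon 2 (CAC, His): 1 synonymous substitution.
Codon 3 (GCC, Ala): 3 synonymous substitutions.
Codon 4 (GUU, Val): 3 synonymous substitutions.
Total: 3 + 1 + 3 + 3 = 10.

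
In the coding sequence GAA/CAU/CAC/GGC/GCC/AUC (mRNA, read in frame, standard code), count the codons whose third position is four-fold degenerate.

Codon 1 GAA (Glu): third position 2-fold.
Codon 2 CAU (His): third position 2-fold.
Codon 3 CAC (His): third position 2-fold.
Codon 4 GGC (Gly): third position 4-fold.
Codon 5 GCC (Ala): third position 4-fold.
Codon 6 AUC (Ile): third position 3-fold.
Four-fold degenerate third positions: 2.

2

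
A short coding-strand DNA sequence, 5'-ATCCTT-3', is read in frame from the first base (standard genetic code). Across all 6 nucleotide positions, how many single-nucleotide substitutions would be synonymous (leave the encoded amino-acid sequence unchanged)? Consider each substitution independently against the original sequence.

Codon 1 (ATC, Ile): 2 synonymous substitutions.
Codon 2 (CTT, Leu): 3 synonymous substitutions.
Total: 2 + 3 = 5.

5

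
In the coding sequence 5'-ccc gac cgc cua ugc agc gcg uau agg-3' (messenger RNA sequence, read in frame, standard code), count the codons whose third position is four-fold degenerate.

Codon 1 CCC (Pro): third position 4-fold.
Codon 2 GAC (Asp): third position 2-fold.
Codon 3 CGC (Arg): third position 4-fold.
Codon 4 CUA (Leu): third position 4-fold.
Codon 5 UGC (Cys): third position 2-fold.
Codon 6 AGC (Ser): third position 2-fold.
Codon 7 GCG (Ala): third position 4-fold.
Codon 8 UAU (Tyr): third position 2-fold.
Codon 9 AGG (Arg): third position 2-fold.
Four-fold degenerate third positions: 4.

4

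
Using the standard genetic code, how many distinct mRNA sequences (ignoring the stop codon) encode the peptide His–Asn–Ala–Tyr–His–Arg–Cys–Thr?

3072

His: 2 codons.
Asn: 2 codons.
Ala: 4 codons.
Tyr: 2 codons.
His: 2 codons.
Arg: 6 codons.
Cys: 2 codons.
Thr: 4 codons.
2 × 2 × 4 × 2 × 2 × 6 × 2 × 4 = 3072.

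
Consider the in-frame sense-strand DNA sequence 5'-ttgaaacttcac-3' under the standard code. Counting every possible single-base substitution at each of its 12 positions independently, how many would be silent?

7

Codon 1 (TTG, Leu): 2 synonymous substitutions.
Codon 2 (AAA, Lys): 1 synonymous substitution.
Codon 3 (CTT, Leu): 3 synonymous substitutions.
Codon 4 (CAC, His): 1 synonymous substitution.
Total: 2 + 1 + 3 + 1 = 7.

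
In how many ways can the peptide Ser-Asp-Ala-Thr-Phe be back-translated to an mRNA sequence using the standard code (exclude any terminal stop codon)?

384

Ser: 6 codons.
Asp: 2 codons.
Ala: 4 codons.
Thr: 4 codons.
Phe: 2 codons.
6 × 2 × 4 × 4 × 2 = 384.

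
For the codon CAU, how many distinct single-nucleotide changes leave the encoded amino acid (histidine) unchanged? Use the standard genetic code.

1

Position 1: none → 0 synonymous.
Position 2: none → 0 synonymous.
Position 3: CAC → 1 synonymous.
Total: 0 + 0 + 1 = 1.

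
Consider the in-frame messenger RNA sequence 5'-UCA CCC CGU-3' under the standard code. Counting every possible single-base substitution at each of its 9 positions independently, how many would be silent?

9

Codon 1 (UCA, Ser): 3 synonymous substitutions.
Codon 2 (CCC, Pro): 3 synonymous substitutions.
Codon 3 (CGU, Arg): 3 synonymous substitutions.
Total: 3 + 3 + 3 = 9.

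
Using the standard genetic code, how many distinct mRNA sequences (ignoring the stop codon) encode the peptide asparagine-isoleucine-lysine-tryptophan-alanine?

Asn: 2 codons.
Ile: 3 codons.
Lys: 2 codons.
Trp: 1 codon.
Ala: 4 codons.
2 × 3 × 2 × 1 × 4 = 48.

48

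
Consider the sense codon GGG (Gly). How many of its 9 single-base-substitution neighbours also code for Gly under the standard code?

3

Position 1: none → 0 synonymous.
Position 2: none → 0 synonymous.
Position 3: GGU, GGC, GGA → 3 synonymous.
Total: 0 + 0 + 3 = 3.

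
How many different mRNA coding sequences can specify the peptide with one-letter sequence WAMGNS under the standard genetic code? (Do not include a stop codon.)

192

Trp: 1 codon.
Ala: 4 codons.
Met: 1 codon.
Gly: 4 codons.
Asn: 2 codons.
Ser: 6 codons.
1 × 4 × 1 × 4 × 2 × 6 = 192.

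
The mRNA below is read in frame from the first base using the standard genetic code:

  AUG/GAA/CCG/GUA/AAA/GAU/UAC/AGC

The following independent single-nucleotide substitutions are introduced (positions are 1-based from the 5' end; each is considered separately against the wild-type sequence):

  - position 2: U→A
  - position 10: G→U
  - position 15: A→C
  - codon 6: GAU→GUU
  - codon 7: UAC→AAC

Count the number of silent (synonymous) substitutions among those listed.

Codon 1: AUG (Met) → AAG (Lys) — missense.
Codon 4: GUA (Val) → UUA (Leu) — missense.
Codon 5: AAA (Lys) → AAC (Asn) — missense.
Codon 6: GAU (Asp) → GUU (Val) — missense.
Codon 7: UAC (Tyr) → AAC (Asn) — missense.
Synonymous: 0 of 5.

0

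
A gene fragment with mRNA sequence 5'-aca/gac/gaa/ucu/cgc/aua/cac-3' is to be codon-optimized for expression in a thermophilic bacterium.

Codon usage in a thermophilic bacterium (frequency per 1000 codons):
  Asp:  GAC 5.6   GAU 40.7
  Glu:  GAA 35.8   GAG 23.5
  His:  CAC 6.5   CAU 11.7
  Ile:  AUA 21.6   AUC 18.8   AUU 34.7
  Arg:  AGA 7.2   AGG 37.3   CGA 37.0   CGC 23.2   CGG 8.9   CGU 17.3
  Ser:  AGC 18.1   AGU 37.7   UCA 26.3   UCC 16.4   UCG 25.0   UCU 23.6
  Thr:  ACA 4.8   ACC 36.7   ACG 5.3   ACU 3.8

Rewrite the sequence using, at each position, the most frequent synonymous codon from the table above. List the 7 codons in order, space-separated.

ACC GAU GAA AGU AGG AUU CAU

Codon 1 (Thr): best is ACC at 36.7.
Codon 2 (Asp): best is GAU at 40.7.
Codon 3 (Glu): best is GAA at 35.8.
Codon 4 (Ser): best is AGU at 37.7.
Codon 5 (Arg): best is AGG at 37.3.
Codon 6 (Ile): best is AUU at 34.7.
Codon 7 (His): best is CAU at 11.7.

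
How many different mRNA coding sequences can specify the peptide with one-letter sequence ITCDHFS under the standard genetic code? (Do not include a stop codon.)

Ile: 3 codons.
Thr: 4 codons.
Cys: 2 codons.
Asp: 2 codons.
His: 2 codons.
Phe: 2 codons.
Ser: 6 codons.
3 × 4 × 2 × 2 × 2 × 2 × 6 = 1152.

1152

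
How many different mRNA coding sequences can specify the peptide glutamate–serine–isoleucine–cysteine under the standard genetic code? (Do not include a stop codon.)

72

Glu: 2 codons.
Ser: 6 codons.
Ile: 3 codons.
Cys: 2 codons.
2 × 6 × 3 × 2 = 72.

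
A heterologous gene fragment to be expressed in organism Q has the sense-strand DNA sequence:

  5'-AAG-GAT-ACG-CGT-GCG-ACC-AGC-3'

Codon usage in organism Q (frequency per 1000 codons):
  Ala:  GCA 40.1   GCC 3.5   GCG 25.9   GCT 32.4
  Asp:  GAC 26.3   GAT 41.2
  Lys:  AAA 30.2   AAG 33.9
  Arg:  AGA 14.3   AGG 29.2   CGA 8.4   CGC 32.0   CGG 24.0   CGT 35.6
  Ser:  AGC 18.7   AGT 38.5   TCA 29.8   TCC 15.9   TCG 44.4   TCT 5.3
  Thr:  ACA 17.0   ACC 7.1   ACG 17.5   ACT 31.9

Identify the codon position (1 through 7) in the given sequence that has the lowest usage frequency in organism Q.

Codon 1 AAG (Lys): 33.9 per 1000.
Codon 2 GAT (Asp): 41.2 per 1000.
Codon 3 ACG (Thr): 17.5 per 1000.
Codon 4 CGT (Arg): 35.6 per 1000.
Codon 5 GCG (Ala): 25.9 per 1000.
Codon 6 ACC (Thr): 7.1 per 1000.
Codon 7 AGC (Ser): 18.7 per 1000.
Lowest frequency is 7.1 at codon 6.

6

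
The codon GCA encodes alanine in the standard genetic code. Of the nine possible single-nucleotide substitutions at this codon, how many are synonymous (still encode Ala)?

3

Position 1: none → 0 synonymous.
Position 2: none → 0 synonymous.
Position 3: GCU, GCC, GCG → 3 synonymous.
Total: 0 + 0 + 3 = 3.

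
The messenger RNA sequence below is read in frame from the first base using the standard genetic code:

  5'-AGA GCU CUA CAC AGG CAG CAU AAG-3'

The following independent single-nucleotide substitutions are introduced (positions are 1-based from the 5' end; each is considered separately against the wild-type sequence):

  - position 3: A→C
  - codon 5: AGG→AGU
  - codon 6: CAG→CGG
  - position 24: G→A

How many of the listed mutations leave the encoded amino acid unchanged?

1

Codon 1: AGA (Arg) → AGC (Ser) — missense.
Codon 5: AGG (Arg) → AGU (Ser) — missense.
Codon 6: CAG (Gln) → CGG (Arg) — missense.
Codon 8: AAG (Lys) → AAA (Lys) — synonymous.
Synonymous: 1 of 4.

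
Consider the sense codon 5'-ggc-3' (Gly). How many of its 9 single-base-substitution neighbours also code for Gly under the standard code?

3

Position 1: none → 0 synonymous.
Position 2: none → 0 synonymous.
Position 3: GGU, GGA, GGG → 3 synonymous.
Total: 0 + 0 + 3 = 3.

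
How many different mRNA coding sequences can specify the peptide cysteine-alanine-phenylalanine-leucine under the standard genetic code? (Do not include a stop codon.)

Cys: 2 codons.
Ala: 4 codons.
Phe: 2 codons.
Leu: 6 codons.
2 × 4 × 2 × 6 = 96.

96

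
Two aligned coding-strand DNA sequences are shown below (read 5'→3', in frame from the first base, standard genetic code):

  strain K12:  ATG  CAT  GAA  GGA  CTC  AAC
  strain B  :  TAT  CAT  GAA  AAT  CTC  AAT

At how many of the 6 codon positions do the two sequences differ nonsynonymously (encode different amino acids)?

Codon 1: ATG Met / TAT Tyr — nonsynonymous.
Codon 2: CAT His / CAT His — identical.
Codon 3: GAA Glu / GAA Glu — identical.
Codon 4: GGA Gly / AAT Asn — nonsynonymous.
Codon 5: CTC Leu / CTC Leu — identical.
Codon 6: AAC Asn / AAT Asn — synonymous.
Nonsynonymous differences: 2.

2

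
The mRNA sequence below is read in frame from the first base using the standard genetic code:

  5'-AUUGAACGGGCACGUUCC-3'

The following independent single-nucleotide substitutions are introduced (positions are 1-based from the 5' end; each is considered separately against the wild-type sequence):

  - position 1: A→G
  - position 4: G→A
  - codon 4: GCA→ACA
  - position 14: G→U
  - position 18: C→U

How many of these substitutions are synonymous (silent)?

Codon 1: AUU (Ile) → GUU (Val) — missense.
Codon 2: GAA (Glu) → AAA (Lys) — missense.
Codon 4: GCA (Ala) → ACA (Thr) — missense.
Codon 5: CGU (Arg) → CUU (Leu) — missense.
Codon 6: UCC (Ser) → UCU (Ser) — synonymous.
Synonymous: 1 of 5.

1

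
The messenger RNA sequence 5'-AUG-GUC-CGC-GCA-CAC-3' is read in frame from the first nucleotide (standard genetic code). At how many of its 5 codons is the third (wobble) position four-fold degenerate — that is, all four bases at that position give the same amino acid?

3

Codon 1 AUG (Met): third position 1-fold.
Codon 2 GUC (Val): third position 4-fold.
Codon 3 CGC (Arg): third position 4-fold.
Codon 4 GCA (Ala): third position 4-fold.
Codon 5 CAC (His): third position 2-fold.
Four-fold degenerate third positions: 3.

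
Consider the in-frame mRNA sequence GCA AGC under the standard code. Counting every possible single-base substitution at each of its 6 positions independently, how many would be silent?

4

Codon 1 (GCA, Ala): 3 synonymous substitutions.
Codon 2 (AGC, Ser): 1 synonymous substitution.
Total: 3 + 1 = 4.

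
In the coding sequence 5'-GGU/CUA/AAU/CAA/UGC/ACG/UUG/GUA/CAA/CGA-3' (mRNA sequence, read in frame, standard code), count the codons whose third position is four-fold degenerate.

Codon 1 GGU (Gly): third position 4-fold.
Codon 2 CUA (Leu): third position 4-fold.
Codon 3 AAU (Asn): third position 2-fold.
Codon 4 CAA (Gln): third position 2-fold.
Codon 5 UGC (Cys): third position 2-fold.
Codon 6 ACG (Thr): third position 4-fold.
Codon 7 UUG (Leu): third position 2-fold.
Codon 8 GUA (Val): third position 4-fold.
Codon 9 CAA (Gln): third position 2-fold.
Codon 10 CGA (Arg): third position 4-fold.
Four-fold degenerate third positions: 5.

5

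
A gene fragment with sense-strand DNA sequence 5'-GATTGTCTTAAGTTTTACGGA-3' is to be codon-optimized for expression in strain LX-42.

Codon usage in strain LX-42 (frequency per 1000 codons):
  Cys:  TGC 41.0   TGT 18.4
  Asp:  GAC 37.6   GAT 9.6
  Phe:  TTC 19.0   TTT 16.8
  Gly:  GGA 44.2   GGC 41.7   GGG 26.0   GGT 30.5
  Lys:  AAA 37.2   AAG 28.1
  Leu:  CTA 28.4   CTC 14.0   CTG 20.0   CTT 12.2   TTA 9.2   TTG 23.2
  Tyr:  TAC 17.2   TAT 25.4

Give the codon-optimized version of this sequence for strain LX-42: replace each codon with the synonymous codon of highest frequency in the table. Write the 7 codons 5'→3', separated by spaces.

GAC TGC CTA AAA TTC TAT GGA

Codon 1 (Asp): best is GAC at 37.6.
Codon 2 (Cys): best is TGC at 41.0.
Codon 3 (Leu): best is CTA at 28.4.
Codon 4 (Lys): best is AAA at 37.2.
Codon 5 (Phe): best is TTC at 19.0.
Codon 6 (Tyr): best is TAT at 25.4.
Codon 7 (Gly): best is GGA at 44.2.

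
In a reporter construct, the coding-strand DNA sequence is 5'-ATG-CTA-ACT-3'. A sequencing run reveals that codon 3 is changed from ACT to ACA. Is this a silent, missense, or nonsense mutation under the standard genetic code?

Position 9 falls in codon 3: ACT → Thr.
After the substitution the codon is ACA → Thr.
Both encode Thr, so the change is synonymous.

silent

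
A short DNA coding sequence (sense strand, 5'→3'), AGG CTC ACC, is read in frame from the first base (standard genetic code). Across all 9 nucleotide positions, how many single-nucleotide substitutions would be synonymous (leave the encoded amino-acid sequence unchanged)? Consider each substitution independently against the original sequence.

Codon 1 (AGG, Arg): 2 synonymous substitutions.
Codon 2 (CTC, Leu): 3 synonymous substitutions.
Codon 3 (ACC, Thr): 3 synonymous substitutions.
Total: 2 + 3 + 3 = 8.

8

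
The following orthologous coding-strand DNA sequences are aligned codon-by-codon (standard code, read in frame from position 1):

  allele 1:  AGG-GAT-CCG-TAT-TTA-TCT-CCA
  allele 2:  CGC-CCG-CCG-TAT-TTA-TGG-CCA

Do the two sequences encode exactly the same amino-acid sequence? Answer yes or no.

Codon 1: AGG Arg / CGC Arg — synonymous.
Codon 2: GAT Asp / CCG Pro — nonsynonymous.
Codon 3: CCG Pro / CCG Pro — identical.
Codon 4: TAT Tyr / TAT Tyr — identical.
Codon 5: TTA Leu / TTA Leu — identical.
Codon 6: TCT Ser / TGG Trp — nonsynonymous.
Codon 7: CCA Pro / CCA Pro — identical.
Nonsynonymous differences: 2 → different protein.

no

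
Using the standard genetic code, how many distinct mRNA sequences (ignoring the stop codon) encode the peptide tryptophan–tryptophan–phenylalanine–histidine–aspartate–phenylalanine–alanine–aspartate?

Trp: 1 codon.
Trp: 1 codon.
Phe: 2 codons.
His: 2 codons.
Asp: 2 codons.
Phe: 2 codons.
Ala: 4 codons.
Asp: 2 codons.
1 × 1 × 2 × 2 × 2 × 2 × 4 × 2 = 128.

128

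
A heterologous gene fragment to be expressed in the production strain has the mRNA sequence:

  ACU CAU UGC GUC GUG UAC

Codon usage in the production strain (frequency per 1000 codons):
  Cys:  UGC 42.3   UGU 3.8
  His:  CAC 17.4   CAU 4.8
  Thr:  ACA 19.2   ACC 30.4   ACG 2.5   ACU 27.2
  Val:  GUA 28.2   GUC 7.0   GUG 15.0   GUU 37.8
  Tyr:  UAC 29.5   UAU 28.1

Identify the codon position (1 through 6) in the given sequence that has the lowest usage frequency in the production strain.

2

Codon 1 ACU (Thr): 27.2 per 1000.
Codon 2 CAU (His): 4.8 per 1000.
Codon 3 UGC (Cys): 42.3 per 1000.
Codon 4 GUC (Val): 7.0 per 1000.
Codon 5 GUG (Val): 15.0 per 1000.
Codon 6 UAC (Tyr): 29.5 per 1000.
Lowest frequency is 4.8 at codon 2.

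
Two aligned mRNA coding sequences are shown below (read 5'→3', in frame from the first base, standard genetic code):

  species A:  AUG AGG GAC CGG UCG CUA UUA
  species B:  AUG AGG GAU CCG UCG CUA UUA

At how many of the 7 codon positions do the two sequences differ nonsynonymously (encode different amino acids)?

1

Codon 1: AUG Met / AUG Met — identical.
Codon 2: AGG Arg / AGG Arg — identical.
Codon 3: GAC Asp / GAU Asp — synonymous.
Codon 4: CGG Arg / CCG Pro — nonsynonymous.
Codon 5: UCG Ser / UCG Ser — identical.
Codon 6: CUA Leu / CUA Leu — identical.
Codon 7: UUA Leu / UUA Leu — identical.
Nonsynonymous differences: 1.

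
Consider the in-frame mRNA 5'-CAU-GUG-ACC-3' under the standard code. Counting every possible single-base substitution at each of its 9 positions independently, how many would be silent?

7

Codon 1 (CAU, His): 1 synonymous substitution.
Codon 2 (GUG, Val): 3 synonymous substitutions.
Codon 3 (ACC, Thr): 3 synonymous substitutions.
Total: 1 + 3 + 3 = 7.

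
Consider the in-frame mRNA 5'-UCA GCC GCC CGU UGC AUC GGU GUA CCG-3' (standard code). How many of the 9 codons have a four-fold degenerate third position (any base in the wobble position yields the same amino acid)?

Codon 1 UCA (Ser): third position 4-fold.
Codon 2 GCC (Ala): third position 4-fold.
Codon 3 GCC (Ala): third position 4-fold.
Codon 4 CGU (Arg): third position 4-fold.
Codon 5 UGC (Cys): third position 2-fold.
Codon 6 AUC (Ile): third position 3-fold.
Codon 7 GGU (Gly): third position 4-fold.
Codon 8 GUA (Val): third position 4-fold.
Codon 9 CCG (Pro): third position 4-fold.
Four-fold degenerate third positions: 7.

7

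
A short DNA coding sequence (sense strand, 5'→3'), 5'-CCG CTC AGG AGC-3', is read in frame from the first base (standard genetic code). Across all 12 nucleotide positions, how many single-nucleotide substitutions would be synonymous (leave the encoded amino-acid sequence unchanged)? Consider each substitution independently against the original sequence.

9

Codon 1 (CCG, Pro): 3 synonymous substitutions.
Codon 2 (CTC, Leu): 3 synonymous substitutions.
Codon 3 (AGG, Arg): 2 synonymous substitutions.
Codon 4 (AGC, Ser): 1 synonymous substitution.
Total: 3 + 3 + 2 + 1 = 9.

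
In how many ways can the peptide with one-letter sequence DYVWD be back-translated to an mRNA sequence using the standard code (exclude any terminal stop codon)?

Asp: 2 codons.
Tyr: 2 codons.
Val: 4 codons.
Trp: 1 codon.
Asp: 2 codons.
2 × 2 × 4 × 1 × 2 = 32.

32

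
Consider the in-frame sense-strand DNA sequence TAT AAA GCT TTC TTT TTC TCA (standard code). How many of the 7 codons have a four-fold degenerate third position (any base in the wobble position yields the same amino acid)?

Codon 1 TAT (Tyr): third position 2-fold.
Codon 2 AAA (Lys): third position 2-fold.
Codon 3 GCT (Ala): third position 4-fold.
Codon 4 TTC (Phe): third position 2-fold.
Codon 5 TTT (Phe): third position 2-fold.
Codon 6 TTC (Phe): third position 2-fold.
Codon 7 TCA (Ser): third position 4-fold.
Four-fold degenerate third positions: 2.

2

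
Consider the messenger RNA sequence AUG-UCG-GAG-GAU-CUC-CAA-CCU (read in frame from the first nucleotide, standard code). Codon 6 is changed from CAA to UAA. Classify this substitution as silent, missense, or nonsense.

Position 16 falls in codon 6: CAA → Gln.
After the substitution the codon is UAA → Stop.
The new codon is a stop codon, so this is a nonsense mutation.

nonsense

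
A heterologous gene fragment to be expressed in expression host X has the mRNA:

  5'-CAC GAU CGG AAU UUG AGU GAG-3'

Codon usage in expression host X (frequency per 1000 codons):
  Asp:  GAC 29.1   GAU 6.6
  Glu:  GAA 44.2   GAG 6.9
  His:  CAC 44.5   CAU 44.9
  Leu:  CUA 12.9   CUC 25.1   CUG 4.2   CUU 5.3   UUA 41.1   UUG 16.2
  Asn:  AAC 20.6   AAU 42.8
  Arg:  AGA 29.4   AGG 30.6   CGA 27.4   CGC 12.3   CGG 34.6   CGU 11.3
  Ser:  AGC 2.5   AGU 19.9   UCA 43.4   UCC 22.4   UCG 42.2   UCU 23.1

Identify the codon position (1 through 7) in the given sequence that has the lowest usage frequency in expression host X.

2

Codon 1 CAC (His): 44.5 per 1000.
Codon 2 GAU (Asp): 6.6 per 1000.
Codon 3 CGG (Arg): 34.6 per 1000.
Codon 4 AAU (Asn): 42.8 per 1000.
Codon 5 UUG (Leu): 16.2 per 1000.
Codon 6 AGU (Ser): 19.9 per 1000.
Codon 7 GAG (Glu): 6.9 per 1000.
Lowest frequency is 6.6 at codon 2.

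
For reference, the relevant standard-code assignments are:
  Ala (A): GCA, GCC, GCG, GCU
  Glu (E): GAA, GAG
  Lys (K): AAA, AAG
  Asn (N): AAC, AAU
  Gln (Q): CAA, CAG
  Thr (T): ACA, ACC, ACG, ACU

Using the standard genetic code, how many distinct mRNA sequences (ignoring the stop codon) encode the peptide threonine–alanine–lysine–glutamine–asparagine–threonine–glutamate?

1024

Thr: 4 codons.
Ala: 4 codons.
Lys: 2 codons.
Gln: 2 codons.
Asn: 2 codons.
Thr: 4 codons.
Glu: 2 codons.
4 × 4 × 2 × 2 × 2 × 4 × 2 = 1024.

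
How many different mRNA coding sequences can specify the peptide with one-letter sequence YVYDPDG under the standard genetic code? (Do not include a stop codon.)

Tyr: 2 codons.
Val: 4 codons.
Tyr: 2 codons.
Asp: 2 codons.
Pro: 4 codons.
Asp: 2 codons.
Gly: 4 codons.
2 × 4 × 2 × 2 × 4 × 2 × 4 = 1024.

1024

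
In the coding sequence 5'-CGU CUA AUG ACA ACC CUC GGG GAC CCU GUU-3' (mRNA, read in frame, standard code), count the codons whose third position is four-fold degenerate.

8

Codon 1 CGU (Arg): third position 4-fold.
Codon 2 CUA (Leu): third position 4-fold.
Codon 3 AUG (Met): third position 1-fold.
Codon 4 ACA (Thr): third position 4-fold.
Codon 5 ACC (Thr): third position 4-fold.
Codon 6 CUC (Leu): third position 4-fold.
Codon 7 GGG (Gly): third position 4-fold.
Codon 8 GAC (Asp): third position 2-fold.
Codon 9 CCU (Pro): third position 4-fold.
Codon 10 GUU (Val): third position 4-fold.
Four-fold degenerate third positions: 8.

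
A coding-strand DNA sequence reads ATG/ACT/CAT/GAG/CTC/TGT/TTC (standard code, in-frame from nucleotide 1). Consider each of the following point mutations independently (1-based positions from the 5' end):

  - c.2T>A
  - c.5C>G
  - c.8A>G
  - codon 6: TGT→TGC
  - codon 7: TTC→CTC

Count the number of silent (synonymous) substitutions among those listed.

1

Codon 1: ATG (Met) → AAG (Lys) — missense.
Codon 2: ACT (Thr) → AGT (Ser) — missense.
Codon 3: CAT (His) → CGT (Arg) — missense.
Codon 6: TGT (Cys) → TGC (Cys) — synonymous.
Codon 7: TTC (Phe) → CTC (Leu) — missense.
Synonymous: 1 of 5.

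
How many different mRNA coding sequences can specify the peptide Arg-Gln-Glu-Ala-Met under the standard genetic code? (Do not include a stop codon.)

Arg: 6 codons.
Gln: 2 codons.
Glu: 2 codons.
Ala: 4 codons.
Met: 1 codon.
6 × 2 × 2 × 4 × 1 = 96.

96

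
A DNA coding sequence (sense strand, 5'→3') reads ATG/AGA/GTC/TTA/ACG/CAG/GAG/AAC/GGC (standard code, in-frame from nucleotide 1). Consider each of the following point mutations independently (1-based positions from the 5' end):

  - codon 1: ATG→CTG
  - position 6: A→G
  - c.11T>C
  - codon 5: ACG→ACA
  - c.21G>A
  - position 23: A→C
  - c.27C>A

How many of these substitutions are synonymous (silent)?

Codon 1: ATG (Met) → CTG (Leu) — missense.
Codon 2: AGA (Arg) → AGG (Arg) — synonymous.
Codon 4: TTA (Leu) → TCA (Ser) — missense.
Codon 5: ACG (Thr) → ACA (Thr) — synonymous.
Codon 7: GAG (Glu) → GAA (Glu) — synonymous.
Codon 8: AAC (Asn) → ACC (Thr) — missense.
Codon 9: GGC (Gly) → GGA (Gly) — synonymous.
Synonymous: 4 of 7.

4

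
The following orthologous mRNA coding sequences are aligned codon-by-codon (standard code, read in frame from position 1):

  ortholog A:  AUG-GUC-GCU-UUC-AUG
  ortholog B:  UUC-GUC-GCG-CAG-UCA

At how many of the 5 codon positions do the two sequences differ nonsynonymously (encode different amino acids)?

Codon 1: AUG Met / UUC Phe — nonsynonymous.
Codon 2: GUC Val / GUC Val — identical.
Codon 3: GCU Ala / GCG Ala — synonymous.
Codon 4: UUC Phe / CAG Gln — nonsynonymous.
Codon 5: AUG Met / UCA Ser — nonsynonymous.
Nonsynonymous differences: 3.

3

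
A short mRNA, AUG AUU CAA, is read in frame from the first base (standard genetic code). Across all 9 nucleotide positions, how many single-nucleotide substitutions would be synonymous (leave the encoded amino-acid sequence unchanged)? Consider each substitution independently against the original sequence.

3

Codon 1 (AUG, Met): 0 synonymous substitutions.
Codon 2 (AUU, Ile): 2 synonymous substitutions.
Codon 3 (CAA, Gln): 1 synonymous substitution.
Total: 0 + 2 + 1 = 3.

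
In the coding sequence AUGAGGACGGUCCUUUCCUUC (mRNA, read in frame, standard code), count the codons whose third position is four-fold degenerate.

4

Codon 1 AUG (Met): third position 1-fold.
Codon 2 AGG (Arg): third position 2-fold.
Codon 3 ACG (Thr): third position 4-fold.
Codon 4 GUC (Val): third position 4-fold.
Codon 5 CUU (Leu): third position 4-fold.
Codon 6 UCC (Ser): third position 4-fold.
Codon 7 UUC (Phe): third position 2-fold.
Four-fold degenerate third positions: 4.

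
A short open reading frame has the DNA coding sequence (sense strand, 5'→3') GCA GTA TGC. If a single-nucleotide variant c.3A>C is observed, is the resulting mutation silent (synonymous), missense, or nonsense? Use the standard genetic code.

Position 3 falls in codon 1: GCA → Ala.
After the substitution the codon is GCC → Ala.
Both encode Ala, so the change is synonymous.

silent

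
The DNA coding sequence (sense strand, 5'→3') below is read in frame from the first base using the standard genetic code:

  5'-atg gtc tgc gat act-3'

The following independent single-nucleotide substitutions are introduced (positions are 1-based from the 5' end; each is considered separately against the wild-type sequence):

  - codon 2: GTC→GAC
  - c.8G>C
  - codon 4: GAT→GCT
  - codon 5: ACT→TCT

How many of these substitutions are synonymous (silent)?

0

Codon 2: GTC (Val) → GAC (Asp) — missense.
Codon 3: TGC (Cys) → TCC (Ser) — missense.
Codon 4: GAT (Asp) → GCT (Ala) — missense.
Codon 5: ACT (Thr) → TCT (Ser) — missense.
Synonymous: 0 of 4.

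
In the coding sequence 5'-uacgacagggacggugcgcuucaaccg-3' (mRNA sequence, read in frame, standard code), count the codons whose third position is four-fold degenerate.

4

Codon 1 UAC (Tyr): third position 2-fold.
Codon 2 GAC (Asp): third position 2-fold.
Codon 3 AGG (Arg): third position 2-fold.
Codon 4 GAC (Asp): third position 2-fold.
Codon 5 GGU (Gly): third position 4-fold.
Codon 6 GCG (Ala): third position 4-fold.
Codon 7 CUU (Leu): third position 4-fold.
Codon 8 CAA (Gln): third position 2-fold.
Codon 9 CCG (Pro): third position 4-fold.
Four-fold degenerate third positions: 4.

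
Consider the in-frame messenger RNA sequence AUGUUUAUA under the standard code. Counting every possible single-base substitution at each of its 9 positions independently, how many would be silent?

3

Codon 1 (AUG, Met): 0 synonymous substitutions.
Codon 2 (UUU, Phe): 1 synonymous substitution.
Codon 3 (AUA, Ile): 2 synonymous substitutions.
Total: 0 + 1 + 2 = 3.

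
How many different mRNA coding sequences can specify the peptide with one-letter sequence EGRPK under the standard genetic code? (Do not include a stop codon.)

Glu: 2 codons.
Gly: 4 codons.
Arg: 6 codons.
Pro: 4 codons.
Lys: 2 codons.
2 × 4 × 6 × 4 × 2 = 384.

384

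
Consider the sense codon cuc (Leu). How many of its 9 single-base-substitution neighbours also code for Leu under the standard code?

Position 1: none → 0 synonymous.
Position 2: none → 0 synonymous.
Position 3: CUU, CUA, CUG → 3 synonymous.
Total: 0 + 0 + 3 = 3.

3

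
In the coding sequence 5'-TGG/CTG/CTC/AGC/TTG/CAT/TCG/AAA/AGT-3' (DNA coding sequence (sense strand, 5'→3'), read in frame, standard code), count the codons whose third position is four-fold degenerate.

3

Codon 1 TGG (Trp): third position 1-fold.
Codon 2 CTG (Leu): third position 4-fold.
Codon 3 CTC (Leu): third position 4-fold.
Codon 4 AGC (Ser): third position 2-fold.
Codon 5 TTG (Leu): third position 2-fold.
Codon 6 CAT (His): third position 2-fold.
Codon 7 TCG (Ser): third position 4-fold.
Codon 8 AAA (Lys): third position 2-fold.
Codon 9 AGT (Ser): third position 2-fold.
Four-fold degenerate third positions: 3.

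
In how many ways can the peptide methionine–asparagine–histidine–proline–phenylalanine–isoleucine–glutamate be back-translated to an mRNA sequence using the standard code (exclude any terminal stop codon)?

192

Met: 1 codon.
Asn: 2 codons.
His: 2 codons.
Pro: 4 codons.
Phe: 2 codons.
Ile: 3 codons.
Glu: 2 codons.
1 × 2 × 2 × 4 × 2 × 3 × 2 = 192.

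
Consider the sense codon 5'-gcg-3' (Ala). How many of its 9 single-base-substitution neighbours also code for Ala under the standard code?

Position 1: none → 0 synonymous.
Position 2: none → 0 synonymous.
Position 3: GCU, GCC, GCA → 3 synonymous.
Total: 0 + 0 + 3 = 3.

3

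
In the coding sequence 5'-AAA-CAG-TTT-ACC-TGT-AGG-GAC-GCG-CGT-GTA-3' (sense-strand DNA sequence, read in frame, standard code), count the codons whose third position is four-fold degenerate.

4

Codon 1 AAA (Lys): third position 2-fold.
Codon 2 CAG (Gln): third position 2-fold.
Codon 3 TTT (Phe): third position 2-fold.
Codon 4 ACC (Thr): third position 4-fold.
Codon 5 TGT (Cys): third position 2-fold.
Codon 6 AGG (Arg): third position 2-fold.
Codon 7 GAC (Asp): third position 2-fold.
Codon 8 GCG (Ala): third position 4-fold.
Codon 9 CGT (Arg): third position 4-fold.
Codon 10 GTA (Val): third position 4-fold.
Four-fold degenerate third positions: 4.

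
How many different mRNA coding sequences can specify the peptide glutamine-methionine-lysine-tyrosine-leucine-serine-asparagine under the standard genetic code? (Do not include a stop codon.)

Gln: 2 codons.
Met: 1 codon.
Lys: 2 codons.
Tyr: 2 codons.
Leu: 6 codons.
Ser: 6 codons.
Asn: 2 codons.
2 × 1 × 2 × 2 × 6 × 6 × 2 = 576.

576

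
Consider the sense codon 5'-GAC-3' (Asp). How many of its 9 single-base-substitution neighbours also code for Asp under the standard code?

1

Position 1: none → 0 synonymous.
Position 2: none → 0 synonymous.
Position 3: GAU → 1 synonymous.
Total: 0 + 0 + 1 = 1.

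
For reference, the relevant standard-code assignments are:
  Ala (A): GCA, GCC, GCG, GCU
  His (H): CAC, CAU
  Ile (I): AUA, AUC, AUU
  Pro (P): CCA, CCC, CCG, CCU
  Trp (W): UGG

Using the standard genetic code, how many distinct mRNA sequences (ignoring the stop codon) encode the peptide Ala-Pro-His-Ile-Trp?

96

Ala: 4 codons.
Pro: 4 codons.
His: 2 codons.
Ile: 3 codons.
Trp: 1 codon.
4 × 4 × 2 × 3 × 1 = 96.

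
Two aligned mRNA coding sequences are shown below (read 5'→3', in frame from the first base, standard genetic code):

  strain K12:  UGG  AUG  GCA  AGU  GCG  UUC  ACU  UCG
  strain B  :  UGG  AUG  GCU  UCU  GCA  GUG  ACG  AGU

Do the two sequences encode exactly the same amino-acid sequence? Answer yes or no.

no

Codon 1: UGG Trp / UGG Trp — identical.
Codon 2: AUG Met / AUG Met — identical.
Codon 3: GCA Ala / GCU Ala — synonymous.
Codon 4: AGU Ser / UCU Ser — synonymous.
Codon 5: GCG Ala / GCA Ala — synonymous.
Codon 6: UUC Phe / GUG Val — nonsynonymous.
Codon 7: ACU Thr / ACG Thr — synonymous.
Codon 8: UCG Ser / AGU Ser — synonymous.
Nonsynonymous differences: 1 → different protein.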